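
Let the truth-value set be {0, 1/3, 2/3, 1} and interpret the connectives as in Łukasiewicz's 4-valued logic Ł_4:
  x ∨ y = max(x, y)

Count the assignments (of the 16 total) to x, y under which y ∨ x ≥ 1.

7

x = 0, y = 0 ↦ 0  <
x = 0, y = 1/3 ↦ 1/3  <
x = 0, y = 2/3 ↦ 2/3  <
x = 0, y = 1 ↦ 1  ≥
x = 1/3, y = 0 ↦ 1/3  <
x = 1/3, y = 1/3 ↦ 1/3  <
x = 1/3, y = 2/3 ↦ 2/3  <
x = 1/3, y = 1 ↦ 1  ≥
x = 2/3, y = 0 ↦ 2/3  <
x = 2/3, y = 1/3 ↦ 2/3  <
x = 2/3, y = 2/3 ↦ 2/3  <
x = 2/3, y = 1 ↦ 1  ≥
x = 1, y = 0 ↦ 1  ≥
x = 1, y = 1/3 ↦ 1  ≥
x = 1, y = 2/3 ↦ 1  ≥
x = 1, y = 1 ↦ 1  ≥
So 7 of the 16 assignments meet the threshold.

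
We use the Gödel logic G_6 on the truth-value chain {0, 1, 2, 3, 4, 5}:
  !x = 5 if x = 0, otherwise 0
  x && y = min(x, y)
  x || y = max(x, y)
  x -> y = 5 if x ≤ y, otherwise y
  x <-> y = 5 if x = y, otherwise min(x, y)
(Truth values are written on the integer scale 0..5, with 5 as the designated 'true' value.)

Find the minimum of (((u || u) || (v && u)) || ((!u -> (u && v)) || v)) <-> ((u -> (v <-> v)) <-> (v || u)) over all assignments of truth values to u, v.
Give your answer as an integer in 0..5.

Take u = 1, v = 0:
u || u = 1 || 1 = 1
v && u = 0 && 1 = 0
(u || u) || (v && u) = 1 || 0 = 1
!u = !1 = 0
u && v = 1 && 0 = 0
!u -> (u && v) = 0 -> 0 = 5
(!u -> (u && v)) || v = 5 || 0 = 5
((u || u) || (v && u)) || ((!u -> (u && v)) || v) = 1 || 5 = 5
v <-> v = 0 <-> 0 = 5
u -> (v <-> v) = 1 -> 5 = 5
v || u = 0 || 1 = 1
(u -> (v <-> v)) <-> (v || u) = 5 <-> 1 = 1
(((u || u) || (v && u)) || ((!u -> (u && v)) || v)) <-> ((u -> (v <-> v)) <-> (v || u)) = 5 <-> 1 = 1
No assignment yields a value below 1, so this is the minimum.

1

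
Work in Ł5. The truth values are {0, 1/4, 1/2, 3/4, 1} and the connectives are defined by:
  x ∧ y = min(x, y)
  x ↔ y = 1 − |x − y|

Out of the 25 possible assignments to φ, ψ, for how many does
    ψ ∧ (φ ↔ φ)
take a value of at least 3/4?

value 1: 5 assignments (counts)
value 3/4: 5 assignments (counts)
value 1/2: 5 assignments
value 1/4: 5 assignments
value 0: 5 assignments
So 10 of the 25 assignments meet the threshold.

10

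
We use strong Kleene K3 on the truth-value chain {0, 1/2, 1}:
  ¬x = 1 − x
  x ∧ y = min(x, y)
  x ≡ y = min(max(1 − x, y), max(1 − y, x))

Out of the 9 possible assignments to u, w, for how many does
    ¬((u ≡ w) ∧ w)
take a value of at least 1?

u = 0, w = 0 ↦ 1  ≥
u = 0, w = 1/2 ↦ 1/2  <
u = 0, w = 1 ↦ 1  ≥
u = 1/2, w = 0 ↦ 1  ≥
u = 1/2, w = 1/2 ↦ 1/2  <
u = 1/2, w = 1 ↦ 1/2  <
u = 1, w = 0 ↦ 1  ≥
u = 1, w = 1/2 ↦ 1/2  <
u = 1, w = 1 ↦ 0  <
So 4 of the 9 assignments meet the threshold.

4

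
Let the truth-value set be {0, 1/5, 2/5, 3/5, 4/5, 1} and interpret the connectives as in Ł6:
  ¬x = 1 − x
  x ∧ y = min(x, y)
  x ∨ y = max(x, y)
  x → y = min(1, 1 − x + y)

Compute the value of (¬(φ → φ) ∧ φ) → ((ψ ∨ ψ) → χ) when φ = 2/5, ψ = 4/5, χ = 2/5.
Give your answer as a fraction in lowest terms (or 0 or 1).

1

φ → φ = 2/5 → 2/5 = 1
¬(φ → φ) = ¬1 = 0
¬(φ → φ) ∧ φ = 0 ∧ 2/5 = 0
ψ ∨ ψ = 4/5 ∨ 4/5 = 4/5
(ψ ∨ ψ) → χ = 4/5 → 2/5 = 3/5
(¬(φ → φ) ∧ φ) → ((ψ ∨ ψ) → χ) = 0 → 3/5 = 1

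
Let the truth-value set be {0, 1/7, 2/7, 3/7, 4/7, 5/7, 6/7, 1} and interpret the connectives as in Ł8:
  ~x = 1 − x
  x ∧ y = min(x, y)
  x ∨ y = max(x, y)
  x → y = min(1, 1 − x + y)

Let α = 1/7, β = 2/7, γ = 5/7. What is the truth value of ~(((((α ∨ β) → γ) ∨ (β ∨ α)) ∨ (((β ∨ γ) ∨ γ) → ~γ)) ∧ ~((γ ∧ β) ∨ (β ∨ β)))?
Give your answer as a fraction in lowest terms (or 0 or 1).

α ∨ β = 1/7 ∨ 2/7 = 2/7
(α ∨ β) → γ = 2/7 → 5/7 = 1
β ∨ α = 2/7 ∨ 1/7 = 2/7
((α ∨ β) → γ) ∨ (β ∨ α) = 1 ∨ 2/7 = 1
β ∨ γ = 2/7 ∨ 5/7 = 5/7
(β ∨ γ) ∨ γ = 5/7 ∨ 5/7 = 5/7
~γ = ~5/7 = 2/7
((β ∨ γ) ∨ γ) → ~γ = 5/7 → 2/7 = 4/7
(((α ∨ β) → γ) ∨ (β ∨ α)) ∨ (((β ∨ γ) ∨ γ) → ~γ) = 1 ∨ 4/7 = 1
γ ∧ β = 5/7 ∧ 2/7 = 2/7
β ∨ β = 2/7 ∨ 2/7 = 2/7
(γ ∧ β) ∨ (β ∨ β) = 2/7 ∨ 2/7 = 2/7
~((γ ∧ β) ∨ (β ∨ β)) = ~2/7 = 5/7
((((α ∨ β) → γ) ∨ (β ∨ α)) ∨ (((β ∨ γ) ∨ γ) → ~γ)) ∧ ~((γ ∧ β) ∨ (β ∨ β)) = 1 ∧ 5/7 = 5/7
~(((((α ∨ β) → γ) ∨ (β ∨ α)) ∨ (((β ∨ γ) ∨ γ) → ~γ)) ∧ ~((γ ∧ β) ∨ (β ∨ β))) = ~5/7 = 2/7

2/7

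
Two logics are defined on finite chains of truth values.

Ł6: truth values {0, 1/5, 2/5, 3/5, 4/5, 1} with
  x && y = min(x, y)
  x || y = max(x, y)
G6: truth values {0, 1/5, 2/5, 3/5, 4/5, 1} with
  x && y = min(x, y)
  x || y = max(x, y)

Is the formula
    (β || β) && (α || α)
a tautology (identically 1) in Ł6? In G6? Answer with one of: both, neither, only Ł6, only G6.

neither

In Ł6: at α = 0, β = 0 the value is 0 — not a tautology.
In G6: at α = 0, β = 0 the value is 0 — not a tautology.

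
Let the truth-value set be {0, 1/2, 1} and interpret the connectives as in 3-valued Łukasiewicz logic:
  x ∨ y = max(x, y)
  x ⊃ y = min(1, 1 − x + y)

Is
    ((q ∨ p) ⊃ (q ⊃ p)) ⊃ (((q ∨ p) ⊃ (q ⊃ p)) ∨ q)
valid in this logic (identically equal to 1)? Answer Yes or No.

Yes

p = 0, q = 0 ↦ 1
p = 0, q = 1/2 ↦ 1
p = 0, q = 1 ↦ 1
p = 1/2, q = 0 ↦ 1
p = 1/2, q = 1/2 ↦ 1
p = 1/2, q = 1 ↦ 1
p = 1, q = 0 ↦ 1
p = 1, q = 1/2 ↦ 1
p = 1, q = 1 ↦ 1
Every assignment gives a value ≥ 1.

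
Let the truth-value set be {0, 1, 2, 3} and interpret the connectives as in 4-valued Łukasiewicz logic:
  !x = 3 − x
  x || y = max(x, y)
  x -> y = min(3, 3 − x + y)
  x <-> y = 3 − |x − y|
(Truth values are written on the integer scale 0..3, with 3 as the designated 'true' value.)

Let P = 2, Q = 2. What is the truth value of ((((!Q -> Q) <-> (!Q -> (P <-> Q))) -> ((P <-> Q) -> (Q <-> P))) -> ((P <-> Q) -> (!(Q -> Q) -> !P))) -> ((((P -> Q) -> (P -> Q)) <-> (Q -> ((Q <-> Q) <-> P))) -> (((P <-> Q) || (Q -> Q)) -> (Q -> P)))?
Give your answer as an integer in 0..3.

!Q = !2 = 1
!Q -> Q = 1 -> 2 = 3
!Q = !2 = 1
P <-> Q = 2 <-> 2 = 3
!Q -> (P <-> Q) = 1 -> 3 = 3
(!Q -> Q) <-> (!Q -> (P <-> Q)) = 3 <-> 3 = 3
P <-> Q = 2 <-> 2 = 3
Q <-> P = 2 <-> 2 = 3
(P <-> Q) -> (Q <-> P) = 3 -> 3 = 3
((!Q -> Q) <-> (!Q -> (P <-> Q))) -> ((P <-> Q) -> (Q <-> P)) = 3 -> 3 = 3
P <-> Q = 2 <-> 2 = 3
Q -> Q = 2 -> 2 = 3
!(Q -> Q) = !3 = 0
!P = !2 = 1
!(Q -> Q) -> !P = 0 -> 1 = 3
(P <-> Q) -> (!(Q -> Q) -> !P) = 3 -> 3 = 3
(((!Q -> Q) <-> (!Q -> (P <-> Q))) -> ((P <-> Q) -> (Q <-> P))) -> ((P <-> Q) -> (!(Q -> Q) -> !P)) = 3 -> 3 = 3
P -> Q = 2 -> 2 = 3
P -> Q = 2 -> 2 = 3
(P -> Q) -> (P -> Q) = 3 -> 3 = 3
Q <-> Q = 2 <-> 2 = 3
(Q <-> Q) <-> P = 3 <-> 2 = 2
Q -> ((Q <-> Q) <-> P) = 2 -> 2 = 3
((P -> Q) -> (P -> Q)) <-> (Q -> ((Q <-> Q) <-> P)) = 3 <-> 3 = 3
P <-> Q = 2 <-> 2 = 3
Q -> Q = 2 -> 2 = 3
(P <-> Q) || (Q -> Q) = 3 || 3 = 3
Q -> P = 2 -> 2 = 3
((P <-> Q) || (Q -> Q)) -> (Q -> P) = 3 -> 3 = 3
(((P -> Q) -> (P -> Q)) <-> (Q -> ((Q <-> Q) <-> P))) -> (((P <-> Q) || (Q -> Q)) -> (Q -> P)) = 3 -> 3 = 3
((((!Q -> Q) <-> (!Q -> (P <-> Q))) -> ((P <-> Q) -> (Q <-> P))) -> ((P <-> Q) -> (!(Q -> Q) -> !P))) -> ((((P -> Q) -> (P -> Q)) <-> (Q -> ((Q <-> Q) <-> P))) -> (((P <-> Q) || (Q -> Q)) -> (Q -> P))) = 3 -> 3 = 3

3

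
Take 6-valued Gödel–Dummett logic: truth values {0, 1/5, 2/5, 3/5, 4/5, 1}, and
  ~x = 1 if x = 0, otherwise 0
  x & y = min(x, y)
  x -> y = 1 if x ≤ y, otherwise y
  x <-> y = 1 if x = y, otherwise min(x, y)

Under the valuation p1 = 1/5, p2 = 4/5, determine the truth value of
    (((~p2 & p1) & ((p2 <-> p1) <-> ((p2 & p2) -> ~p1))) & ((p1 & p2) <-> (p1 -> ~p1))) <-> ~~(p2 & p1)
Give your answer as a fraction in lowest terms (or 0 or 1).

~p2 = ~4/5 = 0
~p2 & p1 = 0 & 1/5 = 0
p2 <-> p1 = 4/5 <-> 1/5 = 1/5
p2 & p2 = 4/5 & 4/5 = 4/5
~p1 = ~1/5 = 0
(p2 & p2) -> ~p1 = 4/5 -> 0 = 0
(p2 <-> p1) <-> ((p2 & p2) -> ~p1) = 1/5 <-> 0 = 0
(~p2 & p1) & ((p2 <-> p1) <-> ((p2 & p2) -> ~p1)) = 0 & 0 = 0
p1 & p2 = 1/5 & 4/5 = 1/5
~p1 = ~1/5 = 0
p1 -> ~p1 = 1/5 -> 0 = 0
(p1 & p2) <-> (p1 -> ~p1) = 1/5 <-> 0 = 0
((~p2 & p1) & ((p2 <-> p1) <-> ((p2 & p2) -> ~p1))) & ((p1 & p2) <-> (p1 -> ~p1)) = 0 & 0 = 0
p2 & p1 = 4/5 & 1/5 = 1/5
~(p2 & p1) = ~1/5 = 0
~~(p2 & p1) = ~0 = 1
(((~p2 & p1) & ((p2 <-> p1) <-> ((p2 & p2) -> ~p1))) & ((p1 & p2) <-> (p1 -> ~p1))) <-> ~~(p2 & p1) = 0 <-> 1 = 0

0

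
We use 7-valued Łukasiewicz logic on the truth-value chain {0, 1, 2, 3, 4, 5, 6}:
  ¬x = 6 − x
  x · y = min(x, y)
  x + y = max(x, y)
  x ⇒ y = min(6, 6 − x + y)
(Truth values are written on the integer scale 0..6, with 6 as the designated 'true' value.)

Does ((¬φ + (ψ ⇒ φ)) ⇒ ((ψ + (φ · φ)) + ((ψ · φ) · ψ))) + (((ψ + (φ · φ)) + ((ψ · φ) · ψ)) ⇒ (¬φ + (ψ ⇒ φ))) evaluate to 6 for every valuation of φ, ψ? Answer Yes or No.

Yes

At φ = 2, ψ = 6, for instance:
¬φ = ¬2 = 4
ψ ⇒ φ = 6 ⇒ 2 = 2
¬φ + (ψ ⇒ φ) = 4 + 2 = 4
φ · φ = 2 · 2 = 2
ψ + (φ · φ) = 6 + 2 = 6
ψ · φ = 6 · 2 = 2
(ψ · φ) · ψ = 2 · 6 = 2
(ψ + (φ · φ)) + ((ψ · φ) · ψ) = 6 + 2 = 6
(¬φ + (ψ ⇒ φ)) ⇒ ((ψ + (φ · φ)) + ((ψ · φ) · ψ)) = 4 ⇒ 6 = 6
((ψ + (φ · φ)) + ((ψ · φ) · ψ)) ⇒ (¬φ + (ψ ⇒ φ)) = 6 ⇒ 4 = 4
((¬φ + (ψ ⇒ φ)) ⇒ ((ψ + (φ · φ)) + ((ψ · φ) · ψ))) + (((ψ + (φ · φ)) + ((ψ · φ) · ψ)) ⇒ (¬φ + (ψ ⇒ φ))) = 6 + 4 = 6
and checking the remaining 48 assignments likewise gives ≥ 6 in every case.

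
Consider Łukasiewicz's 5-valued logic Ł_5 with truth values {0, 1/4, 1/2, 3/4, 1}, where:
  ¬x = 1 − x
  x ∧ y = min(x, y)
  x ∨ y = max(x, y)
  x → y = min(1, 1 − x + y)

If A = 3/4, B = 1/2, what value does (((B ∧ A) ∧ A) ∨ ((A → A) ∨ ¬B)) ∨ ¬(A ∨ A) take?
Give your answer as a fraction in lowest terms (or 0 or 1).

1

B ∧ A = 1/2 ∧ 3/4 = 1/2
(B ∧ A) ∧ A = 1/2 ∧ 3/4 = 1/2
A → A = 3/4 → 3/4 = 1
¬B = ¬1/2 = 1/2
(A → A) ∨ ¬B = 1 ∨ 1/2 = 1
((B ∧ A) ∧ A) ∨ ((A → A) ∨ ¬B) = 1/2 ∨ 1 = 1
A ∨ A = 3/4 ∨ 3/4 = 3/4
¬(A ∨ A) = ¬3/4 = 1/4
(((B ∧ A) ∧ A) ∨ ((A → A) ∨ ¬B)) ∨ ¬(A ∨ A) = 1 ∨ 1/4 = 1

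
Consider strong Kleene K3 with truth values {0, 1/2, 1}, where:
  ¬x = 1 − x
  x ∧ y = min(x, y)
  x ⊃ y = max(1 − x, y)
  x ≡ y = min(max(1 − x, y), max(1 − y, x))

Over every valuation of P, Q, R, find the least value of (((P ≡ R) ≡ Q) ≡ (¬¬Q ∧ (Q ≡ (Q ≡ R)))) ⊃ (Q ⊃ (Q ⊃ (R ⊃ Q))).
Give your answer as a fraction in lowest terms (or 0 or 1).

1/2

Take P = 0, Q = 1/2, R = 1/2:
P ≡ R = 0 ≡ 1/2 = 1/2
(P ≡ R) ≡ Q = 1/2 ≡ 1/2 = 1/2
¬Q = ¬1/2 = 1/2
¬¬Q = ¬1/2 = 1/2
Q ≡ R = 1/2 ≡ 1/2 = 1/2
Q ≡ (Q ≡ R) = 1/2 ≡ 1/2 = 1/2
¬¬Q ∧ (Q ≡ (Q ≡ R)) = 1/2 ∧ 1/2 = 1/2
((P ≡ R) ≡ Q) ≡ (¬¬Q ∧ (Q ≡ (Q ≡ R))) = 1/2 ≡ 1/2 = 1/2
R ⊃ Q = 1/2 ⊃ 1/2 = 1/2
Q ⊃ (R ⊃ Q) = 1/2 ⊃ 1/2 = 1/2
Q ⊃ (Q ⊃ (R ⊃ Q)) = 1/2 ⊃ 1/2 = 1/2
(((P ≡ R) ≡ Q) ≡ (¬¬Q ∧ (Q ≡ (Q ≡ R)))) ⊃ (Q ⊃ (Q ⊃ (R ⊃ Q))) = 1/2 ⊃ 1/2 = 1/2
No assignment yields a value below 1/2, so this is the minimum.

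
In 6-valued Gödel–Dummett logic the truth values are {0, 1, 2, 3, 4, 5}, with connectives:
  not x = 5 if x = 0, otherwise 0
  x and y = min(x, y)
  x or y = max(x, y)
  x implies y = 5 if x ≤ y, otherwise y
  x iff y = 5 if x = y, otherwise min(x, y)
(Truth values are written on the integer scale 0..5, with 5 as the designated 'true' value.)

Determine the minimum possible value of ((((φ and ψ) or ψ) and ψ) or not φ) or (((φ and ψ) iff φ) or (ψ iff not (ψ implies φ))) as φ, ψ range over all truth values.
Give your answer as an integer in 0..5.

Take φ = 2, ψ = 1:
φ and ψ = 2 and 1 = 1
(φ and ψ) or ψ = 1 or 1 = 1
((φ and ψ) or ψ) and ψ = 1 and 1 = 1
not φ = not 2 = 0
(((φ and ψ) or ψ) and ψ) or not φ = 1 or 0 = 1
φ and ψ = 2 and 1 = 1
(φ and ψ) iff φ = 1 iff 2 = 1
ψ implies φ = 1 implies 2 = 5
not (ψ implies φ) = not 5 = 0
ψ iff not (ψ implies φ) = 1 iff 0 = 0
((φ and ψ) iff φ) or (ψ iff not (ψ implies φ)) = 1 or 0 = 1
((((φ and ψ) or ψ) and ψ) or not φ) or (((φ and ψ) iff φ) or (ψ iff not (ψ implies φ))) = 1 or 1 = 1
No assignment yields a value below 1, so this is the minimum.

1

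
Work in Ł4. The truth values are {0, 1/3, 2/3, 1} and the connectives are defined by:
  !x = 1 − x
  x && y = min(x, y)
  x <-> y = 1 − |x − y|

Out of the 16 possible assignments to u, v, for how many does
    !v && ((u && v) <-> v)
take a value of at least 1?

u = 0, v = 0 ↦ 1  ≥
u = 0, v = 1/3 ↦ 2/3  <
u = 0, v = 2/3 ↦ 1/3  <
u = 0, v = 1 ↦ 0  <
u = 1/3, v = 0 ↦ 1  ≥
u = 1/3, v = 1/3 ↦ 2/3  <
u = 1/3, v = 2/3 ↦ 1/3  <
u = 1/3, v = 1 ↦ 0  <
u = 2/3, v = 0 ↦ 1  ≥
u = 2/3, v = 1/3 ↦ 2/3  <
u = 2/3, v = 2/3 ↦ 1/3  <
u = 2/3, v = 1 ↦ 0  <
u = 1, v = 0 ↦ 1  ≥
u = 1, v = 1/3 ↦ 2/3  <
u = 1, v = 2/3 ↦ 1/3  <
u = 1, v = 1 ↦ 0  <
So 4 of the 16 assignments meet the threshold.

4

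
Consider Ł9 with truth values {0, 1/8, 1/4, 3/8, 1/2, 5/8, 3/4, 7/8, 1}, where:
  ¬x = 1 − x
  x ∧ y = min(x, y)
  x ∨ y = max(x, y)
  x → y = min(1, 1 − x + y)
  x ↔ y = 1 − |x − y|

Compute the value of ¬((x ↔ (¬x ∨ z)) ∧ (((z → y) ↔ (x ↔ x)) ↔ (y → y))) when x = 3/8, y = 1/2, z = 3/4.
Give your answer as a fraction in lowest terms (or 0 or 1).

3/8

¬x = ¬3/8 = 5/8
¬x ∨ z = 5/8 ∨ 3/4 = 3/4
x ↔ (¬x ∨ z) = 3/8 ↔ 3/4 = 5/8
z → y = 3/4 → 1/2 = 3/4
x ↔ x = 3/8 ↔ 3/8 = 1
(z → y) ↔ (x ↔ x) = 3/4 ↔ 1 = 3/4
y → y = 1/2 → 1/2 = 1
((z → y) ↔ (x ↔ x)) ↔ (y → y) = 3/4 ↔ 1 = 3/4
(x ↔ (¬x ∨ z)) ∧ (((z → y) ↔ (x ↔ x)) ↔ (y → y)) = 5/8 ∧ 3/4 = 5/8
¬((x ↔ (¬x ∨ z)) ∧ (((z → y) ↔ (x ↔ x)) ↔ (y → y))) = ¬5/8 = 3/8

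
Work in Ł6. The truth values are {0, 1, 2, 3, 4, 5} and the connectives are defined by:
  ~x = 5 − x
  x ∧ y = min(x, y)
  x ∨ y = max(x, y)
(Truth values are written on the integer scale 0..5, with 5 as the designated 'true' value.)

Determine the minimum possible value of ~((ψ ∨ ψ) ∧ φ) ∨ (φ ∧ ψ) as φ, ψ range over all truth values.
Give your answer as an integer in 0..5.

3

Take φ = 2, ψ = 2:
ψ ∨ ψ = 2 ∨ 2 = 2
(ψ ∨ ψ) ∧ φ = 2 ∧ 2 = 2
~((ψ ∨ ψ) ∧ φ) = ~2 = 3
φ ∧ ψ = 2 ∧ 2 = 2
~((ψ ∨ ψ) ∧ φ) ∨ (φ ∧ ψ) = 3 ∨ 2 = 3
No assignment yields a value below 3, so this is the minimum.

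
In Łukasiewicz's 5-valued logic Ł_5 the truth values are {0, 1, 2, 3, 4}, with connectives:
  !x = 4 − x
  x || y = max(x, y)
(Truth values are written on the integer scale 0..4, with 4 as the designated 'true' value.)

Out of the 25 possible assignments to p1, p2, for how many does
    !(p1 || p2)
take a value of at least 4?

value 4: 1 assignment (counts)
value 3: 3 assignments
value 2: 5 assignments
value 1: 7 assignments
value 0: 9 assignments
So 1 of the 25 assignments meets the threshold.

1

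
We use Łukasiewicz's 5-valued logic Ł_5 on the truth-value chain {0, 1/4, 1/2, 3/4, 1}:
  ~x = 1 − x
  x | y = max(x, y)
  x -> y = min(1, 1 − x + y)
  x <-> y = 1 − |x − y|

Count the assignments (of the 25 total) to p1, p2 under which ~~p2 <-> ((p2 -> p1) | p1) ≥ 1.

value 1: 3 assignments (counts)
value 3/4: 5 assignments
value 1/2: 6 assignments
value 1/4: 5 assignments
value 0: 6 assignments
So 3 of the 25 assignments meet the threshold.

3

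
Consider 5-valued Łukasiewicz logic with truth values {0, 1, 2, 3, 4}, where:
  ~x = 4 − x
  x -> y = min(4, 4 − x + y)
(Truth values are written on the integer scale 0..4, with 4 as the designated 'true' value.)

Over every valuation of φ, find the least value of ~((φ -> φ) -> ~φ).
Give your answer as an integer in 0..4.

Take φ = 0:
φ -> φ = 0 -> 0 = 4
~φ = ~0 = 4
(φ -> φ) -> ~φ = 4 -> 4 = 4
~((φ -> φ) -> ~φ) = ~4 = 0
No assignment yields a value below 0, so this is the minimum.

0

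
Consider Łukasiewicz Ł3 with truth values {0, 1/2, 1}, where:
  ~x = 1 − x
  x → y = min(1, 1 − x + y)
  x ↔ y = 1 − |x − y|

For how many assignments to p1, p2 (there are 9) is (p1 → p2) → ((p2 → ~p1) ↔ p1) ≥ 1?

4

p1 = 0, p2 = 0 ↦ 0  <
p1 = 0, p2 = 1/2 ↦ 0  <
p1 = 0, p2 = 1 ↦ 0  <
p1 = 1/2, p2 = 0 ↦ 1  ≥
p1 = 1/2, p2 = 1/2 ↦ 1/2  <
p1 = 1/2, p2 = 1 ↦ 1  ≥
p1 = 1, p2 = 0 ↦ 1  ≥
p1 = 1, p2 = 1/2 ↦ 1  ≥
p1 = 1, p2 = 1 ↦ 0  <
So 4 of the 9 assignments meet the threshold.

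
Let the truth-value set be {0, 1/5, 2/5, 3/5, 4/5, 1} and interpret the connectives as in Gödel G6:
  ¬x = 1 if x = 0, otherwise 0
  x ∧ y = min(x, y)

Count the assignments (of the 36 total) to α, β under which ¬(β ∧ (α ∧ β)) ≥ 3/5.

value 1: 11 assignments (counts)
value 0: 25 assignments
So 11 of the 36 assignments meet the threshold.

11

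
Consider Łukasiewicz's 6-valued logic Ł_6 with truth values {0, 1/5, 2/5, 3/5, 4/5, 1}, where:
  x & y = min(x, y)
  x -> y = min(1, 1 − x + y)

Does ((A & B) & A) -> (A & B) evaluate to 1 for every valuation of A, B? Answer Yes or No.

Yes

At A = 1/5, B = 4/5, for instance:
A & B = 1/5 & 4/5 = 1/5
(A & B) & A = 1/5 & 1/5 = 1/5
((A & B) & A) -> (A & B) = 1/5 -> 1/5 = 1
and checking the remaining 35 assignments likewise gives ≥ 1 in every case.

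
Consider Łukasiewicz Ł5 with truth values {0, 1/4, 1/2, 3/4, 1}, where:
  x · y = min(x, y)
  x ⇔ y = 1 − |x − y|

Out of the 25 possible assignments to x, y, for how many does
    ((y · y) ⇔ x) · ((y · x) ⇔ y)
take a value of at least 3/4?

value 1: 5 assignments (counts)
value 3/4: 8 assignments (counts)
value 1/2: 6 assignments
value 1/4: 4 assignments
value 0: 2 assignments
So 13 of the 25 assignments meet the threshold.

13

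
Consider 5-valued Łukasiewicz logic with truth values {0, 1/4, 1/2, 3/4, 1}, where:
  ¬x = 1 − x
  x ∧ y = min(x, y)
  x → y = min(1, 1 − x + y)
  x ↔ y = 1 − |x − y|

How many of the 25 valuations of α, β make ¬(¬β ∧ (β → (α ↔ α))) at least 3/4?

value 1: 5 assignments (counts)
value 3/4: 5 assignments (counts)
value 1/2: 5 assignments
value 1/4: 5 assignments
value 0: 5 assignments
So 10 of the 25 assignments meet the threshold.

10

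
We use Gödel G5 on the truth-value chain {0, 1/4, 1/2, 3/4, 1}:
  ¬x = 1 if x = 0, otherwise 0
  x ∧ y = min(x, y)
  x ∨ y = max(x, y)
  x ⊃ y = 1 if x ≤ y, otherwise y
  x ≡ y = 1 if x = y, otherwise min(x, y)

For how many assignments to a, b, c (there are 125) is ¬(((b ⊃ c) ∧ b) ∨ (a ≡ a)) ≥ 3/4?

value 0: 125 assignments
So 0 of the 125 assignments meet the threshold.

0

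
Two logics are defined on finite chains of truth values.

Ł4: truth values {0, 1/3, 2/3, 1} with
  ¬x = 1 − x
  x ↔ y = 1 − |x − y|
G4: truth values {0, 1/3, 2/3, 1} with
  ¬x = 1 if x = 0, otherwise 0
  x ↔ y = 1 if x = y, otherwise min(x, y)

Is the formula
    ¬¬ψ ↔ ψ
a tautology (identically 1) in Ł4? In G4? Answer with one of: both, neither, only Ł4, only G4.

In Ł4: every assignment gives 1 — tautology.
In G4: at ψ = 1/3 the value is 1/3 — not a tautology.

only Ł4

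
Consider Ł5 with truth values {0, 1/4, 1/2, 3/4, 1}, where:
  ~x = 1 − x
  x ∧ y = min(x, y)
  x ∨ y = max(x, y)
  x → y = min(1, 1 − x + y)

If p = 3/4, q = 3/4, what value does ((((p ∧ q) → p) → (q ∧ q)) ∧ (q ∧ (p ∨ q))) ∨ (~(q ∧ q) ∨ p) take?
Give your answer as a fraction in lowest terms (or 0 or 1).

3/4

p ∧ q = 3/4 ∧ 3/4 = 3/4
(p ∧ q) → p = 3/4 → 3/4 = 1
q ∧ q = 3/4 ∧ 3/4 = 3/4
((p ∧ q) → p) → (q ∧ q) = 1 → 3/4 = 3/4
p ∨ q = 3/4 ∨ 3/4 = 3/4
q ∧ (p ∨ q) = 3/4 ∧ 3/4 = 3/4
(((p ∧ q) → p) → (q ∧ q)) ∧ (q ∧ (p ∨ q)) = 3/4 ∧ 3/4 = 3/4
q ∧ q = 3/4 ∧ 3/4 = 3/4
~(q ∧ q) = ~3/4 = 1/4
~(q ∧ q) ∨ p = 1/4 ∨ 3/4 = 3/4
((((p ∧ q) → p) → (q ∧ q)) ∧ (q ∧ (p ∨ q))) ∨ (~(q ∧ q) ∨ p) = 3/4 ∨ 3/4 = 3/4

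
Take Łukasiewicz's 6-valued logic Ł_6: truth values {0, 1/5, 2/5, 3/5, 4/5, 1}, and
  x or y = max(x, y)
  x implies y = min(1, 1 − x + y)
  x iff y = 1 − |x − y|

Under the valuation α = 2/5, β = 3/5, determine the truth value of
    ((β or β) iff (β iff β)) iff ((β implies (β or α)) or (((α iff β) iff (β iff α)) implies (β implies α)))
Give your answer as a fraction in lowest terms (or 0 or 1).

β or β = 3/5 or 3/5 = 3/5
β iff β = 3/5 iff 3/5 = 1
(β or β) iff (β iff β) = 3/5 iff 1 = 3/5
β or α = 3/5 or 2/5 = 3/5
β implies (β or α) = 3/5 implies 3/5 = 1
α iff β = 2/5 iff 3/5 = 4/5
β iff α = 3/5 iff 2/5 = 4/5
(α iff β) iff (β iff α) = 4/5 iff 4/5 = 1
β implies α = 3/5 implies 2/5 = 4/5
((α iff β) iff (β iff α)) implies (β implies α) = 1 implies 4/5 = 4/5
(β implies (β or α)) or (((α iff β) iff (β iff α)) implies (β implies α)) = 1 or 4/5 = 1
((β or β) iff (β iff β)) iff ((β implies (β or α)) or (((α iff β) iff (β iff α)) implies (β implies α))) = 3/5 iff 1 = 3/5

3/5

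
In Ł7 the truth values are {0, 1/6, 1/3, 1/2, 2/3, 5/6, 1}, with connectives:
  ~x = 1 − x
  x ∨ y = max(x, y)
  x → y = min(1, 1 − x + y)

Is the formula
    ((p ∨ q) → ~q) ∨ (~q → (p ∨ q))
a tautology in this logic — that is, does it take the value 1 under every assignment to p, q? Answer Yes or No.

Yes

At p = 1/3, q = 2/3, for instance:
p ∨ q = 1/3 ∨ 2/3 = 2/3
~q = ~2/3 = 1/3
(p ∨ q) → ~q = 2/3 → 1/3 = 2/3
~q → (p ∨ q) = 1/3 → 2/3 = 1
((p ∨ q) → ~q) ∨ (~q → (p ∨ q)) = 2/3 ∨ 1 = 1
and checking the remaining 48 assignments likewise gives ≥ 1 in every case.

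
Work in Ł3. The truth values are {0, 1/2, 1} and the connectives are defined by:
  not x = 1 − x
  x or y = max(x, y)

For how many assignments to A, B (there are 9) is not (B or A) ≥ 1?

A = 0, B = 0 ↦ 1  ≥
A = 0, B = 1/2 ↦ 1/2  <
A = 0, B = 1 ↦ 0  <
A = 1/2, B = 0 ↦ 1/2  <
A = 1/2, B = 1/2 ↦ 1/2  <
A = 1/2, B = 1 ↦ 0  <
A = 1, B = 0 ↦ 0  <
A = 1, B = 1/2 ↦ 0  <
A = 1, B = 1 ↦ 0  <
So 1 of the 9 assignments meets the threshold.

1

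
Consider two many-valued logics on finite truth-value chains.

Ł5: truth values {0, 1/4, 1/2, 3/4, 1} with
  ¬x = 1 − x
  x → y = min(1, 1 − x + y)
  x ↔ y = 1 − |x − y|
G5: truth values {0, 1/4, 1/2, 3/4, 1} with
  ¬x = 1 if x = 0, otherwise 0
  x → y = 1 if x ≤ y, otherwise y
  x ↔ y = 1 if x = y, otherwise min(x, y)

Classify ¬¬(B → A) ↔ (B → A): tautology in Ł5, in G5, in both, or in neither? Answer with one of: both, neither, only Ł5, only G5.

only Ł5

In Ł5: every assignment gives 1 — tautology.
In G5: at A = 1/4, B = 1/2 the value is 1/4 — not a tautology.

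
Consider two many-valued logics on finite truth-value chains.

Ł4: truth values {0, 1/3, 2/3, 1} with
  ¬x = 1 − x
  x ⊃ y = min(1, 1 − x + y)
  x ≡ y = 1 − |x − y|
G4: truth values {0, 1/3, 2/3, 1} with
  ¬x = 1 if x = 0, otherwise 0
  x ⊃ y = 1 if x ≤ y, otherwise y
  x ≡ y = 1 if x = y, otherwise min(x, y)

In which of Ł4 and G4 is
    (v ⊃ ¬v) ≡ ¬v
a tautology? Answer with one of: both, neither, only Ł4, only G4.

only G4

In Ł4: at v = 1/3 the value is 2/3 — not a tautology.
In G4: every assignment gives 1 — tautology.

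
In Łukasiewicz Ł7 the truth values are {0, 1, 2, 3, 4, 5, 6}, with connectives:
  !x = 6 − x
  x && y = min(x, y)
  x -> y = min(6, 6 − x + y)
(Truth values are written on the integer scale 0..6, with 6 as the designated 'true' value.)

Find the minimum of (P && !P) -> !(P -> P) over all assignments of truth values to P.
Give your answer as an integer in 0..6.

3

Take P = 3:
!P = !3 = 3
P && !P = 3 && 3 = 3
P -> P = 3 -> 3 = 6
!(P -> P) = !6 = 0
(P && !P) -> !(P -> P) = 3 -> 0 = 3
No assignment yields a value below 3, so this is the minimum.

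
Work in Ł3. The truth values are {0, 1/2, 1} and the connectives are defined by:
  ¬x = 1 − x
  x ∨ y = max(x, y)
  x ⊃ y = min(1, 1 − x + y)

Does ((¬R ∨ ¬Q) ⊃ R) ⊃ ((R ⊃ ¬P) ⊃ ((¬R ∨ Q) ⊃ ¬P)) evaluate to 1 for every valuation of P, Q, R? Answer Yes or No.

Counterexample: take P = 1/2, Q = 1, R = 1/2.
¬R = ¬1/2 = 1/2
¬Q = ¬1 = 0
¬R ∨ ¬Q = 1/2 ∨ 0 = 1/2
(¬R ∨ ¬Q) ⊃ R = 1/2 ⊃ 1/2 = 1
¬P = ¬1/2 = 1/2
R ⊃ ¬P = 1/2 ⊃ 1/2 = 1
¬R = ¬1/2 = 1/2
¬R ∨ Q = 1/2 ∨ 1 = 1
¬P = ¬1/2 = 1/2
(¬R ∨ Q) ⊃ ¬P = 1 ⊃ 1/2 = 1/2
(R ⊃ ¬P) ⊃ ((¬R ∨ Q) ⊃ ¬P) = 1 ⊃ 1/2 = 1/2
((¬R ∨ ¬Q) ⊃ R) ⊃ ((R ⊃ ¬P) ⊃ ((¬R ∨ Q) ⊃ ¬P)) = 1 ⊃ 1/2 = 1/2
This gives 1/2 ≠ 1.

No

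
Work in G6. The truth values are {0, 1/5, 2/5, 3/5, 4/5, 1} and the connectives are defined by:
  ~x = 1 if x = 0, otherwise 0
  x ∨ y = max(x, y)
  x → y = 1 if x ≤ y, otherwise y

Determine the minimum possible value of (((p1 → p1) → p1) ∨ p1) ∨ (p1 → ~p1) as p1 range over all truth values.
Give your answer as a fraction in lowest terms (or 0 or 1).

Take p1 = 1/5:
p1 → p1 = 1/5 → 1/5 = 1
(p1 → p1) → p1 = 1 → 1/5 = 1/5
((p1 → p1) → p1) ∨ p1 = 1/5 ∨ 1/5 = 1/5
~p1 = ~1/5 = 0
p1 → ~p1 = 1/5 → 0 = 0
(((p1 → p1) → p1) ∨ p1) ∨ (p1 → ~p1) = 1/5 ∨ 0 = 1/5
No assignment yields a value below 1/5, so this is the minimum.

1/5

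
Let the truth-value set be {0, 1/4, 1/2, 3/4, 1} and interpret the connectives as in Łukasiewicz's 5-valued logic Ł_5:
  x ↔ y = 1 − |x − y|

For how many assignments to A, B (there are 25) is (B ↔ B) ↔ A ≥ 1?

value 1: 5 assignments (counts)
value 3/4: 5 assignments
value 1/2: 5 assignments
value 1/4: 5 assignments
value 0: 5 assignments
So 5 of the 25 assignments meet the threshold.

5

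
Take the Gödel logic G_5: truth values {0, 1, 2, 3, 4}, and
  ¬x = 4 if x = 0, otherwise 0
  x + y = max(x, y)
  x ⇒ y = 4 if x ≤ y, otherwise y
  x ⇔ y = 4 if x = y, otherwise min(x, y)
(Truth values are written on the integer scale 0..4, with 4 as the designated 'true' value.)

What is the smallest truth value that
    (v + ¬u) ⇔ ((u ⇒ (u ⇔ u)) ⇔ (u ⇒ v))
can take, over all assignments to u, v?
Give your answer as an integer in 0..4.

1

Take u = 1, v = 1:
¬u = ¬1 = 0
v + ¬u = 1 + 0 = 1
u ⇔ u = 1 ⇔ 1 = 4
u ⇒ (u ⇔ u) = 1 ⇒ 4 = 4
u ⇒ v = 1 ⇒ 1 = 4
(u ⇒ (u ⇔ u)) ⇔ (u ⇒ v) = 4 ⇔ 4 = 4
(v + ¬u) ⇔ ((u ⇒ (u ⇔ u)) ⇔ (u ⇒ v)) = 1 ⇔ 4 = 1
No assignment yields a value below 1, so this is the minimum.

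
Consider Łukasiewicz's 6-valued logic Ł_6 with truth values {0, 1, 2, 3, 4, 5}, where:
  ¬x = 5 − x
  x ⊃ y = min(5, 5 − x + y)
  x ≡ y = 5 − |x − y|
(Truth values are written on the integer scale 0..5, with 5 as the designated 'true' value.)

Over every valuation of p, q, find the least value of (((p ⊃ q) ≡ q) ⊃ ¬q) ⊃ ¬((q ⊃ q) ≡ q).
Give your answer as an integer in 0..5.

3

Take p = 0, q = 2:
p ⊃ q = 0 ⊃ 2 = 5
(p ⊃ q) ≡ q = 5 ≡ 2 = 2
¬q = ¬2 = 3
((p ⊃ q) ≡ q) ⊃ ¬q = 2 ⊃ 3 = 5
q ⊃ q = 2 ⊃ 2 = 5
(q ⊃ q) ≡ q = 5 ≡ 2 = 2
¬((q ⊃ q) ≡ q) = ¬2 = 3
(((p ⊃ q) ≡ q) ⊃ ¬q) ⊃ ¬((q ⊃ q) ≡ q) = 5 ⊃ 3 = 3
No assignment yields a value below 3, so this is the minimum.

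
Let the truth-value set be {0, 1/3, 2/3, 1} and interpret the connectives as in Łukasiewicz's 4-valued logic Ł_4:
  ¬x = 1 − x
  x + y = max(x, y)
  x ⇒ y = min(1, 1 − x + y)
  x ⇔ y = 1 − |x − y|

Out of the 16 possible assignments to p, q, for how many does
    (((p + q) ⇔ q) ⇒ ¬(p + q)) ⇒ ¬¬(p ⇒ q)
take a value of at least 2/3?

14

p = 0, q = 0 ↦ 1  ≥
p = 0, q = 1/3 ↦ 1  ≥
p = 0, q = 2/3 ↦ 1  ≥
p = 0, q = 1 ↦ 1  ≥
p = 1/3, q = 0 ↦ 2/3  ≥
p = 1/3, q = 1/3 ↦ 1  ≥
p = 1/3, q = 2/3 ↦ 1  ≥
p = 1/3, q = 1 ↦ 1  ≥
p = 2/3, q = 0 ↦ 1/3  <
p = 2/3, q = 1/3 ↦ 1  ≥
p = 2/3, q = 2/3 ↦ 1  ≥
p = 2/3, q = 1 ↦ 1  ≥
p = 1, q = 0 ↦ 0  <
p = 1, q = 1/3 ↦ 2/3  ≥
p = 1, q = 2/3 ↦ 1  ≥
p = 1, q = 1 ↦ 1  ≥
So 14 of the 16 assignments meet the threshold.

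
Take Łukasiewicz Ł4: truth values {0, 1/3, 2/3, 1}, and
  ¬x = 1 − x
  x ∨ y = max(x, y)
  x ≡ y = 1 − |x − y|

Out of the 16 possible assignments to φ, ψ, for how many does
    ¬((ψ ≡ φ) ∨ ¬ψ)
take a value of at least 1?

φ = 0, ψ = 0 ↦ 0  <
φ = 0, ψ = 1/3 ↦ 1/3  <
φ = 0, ψ = 2/3 ↦ 2/3  <
φ = 0, ψ = 1 ↦ 1  ≥
φ = 1/3, ψ = 0 ↦ 0  <
φ = 1/3, ψ = 1/3 ↦ 0  <
φ = 1/3, ψ = 2/3 ↦ 1/3  <
φ = 1/3, ψ = 1 ↦ 2/3  <
φ = 2/3, ψ = 0 ↦ 0  <
φ = 2/3, ψ = 1/3 ↦ 1/3  <
φ = 2/3, ψ = 2/3 ↦ 0  <
φ = 2/3, ψ = 1 ↦ 1/3  <
φ = 1, ψ = 0 ↦ 0  <
φ = 1, ψ = 1/3 ↦ 1/3  <
φ = 1, ψ = 2/3 ↦ 1/3  <
φ = 1, ψ = 1 ↦ 0  <
So 1 of the 16 assignments meets the threshold.

1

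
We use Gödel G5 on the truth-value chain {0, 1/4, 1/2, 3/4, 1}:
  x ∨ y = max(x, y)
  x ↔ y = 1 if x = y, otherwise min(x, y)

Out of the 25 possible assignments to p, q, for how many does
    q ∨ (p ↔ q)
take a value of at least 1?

value 1: 9 assignments (counts)
value 3/4: 4 assignments
value 1/2: 4 assignments
value 1/4: 4 assignments
value 0: 4 assignments
So 9 of the 25 assignments meet the threshold.

9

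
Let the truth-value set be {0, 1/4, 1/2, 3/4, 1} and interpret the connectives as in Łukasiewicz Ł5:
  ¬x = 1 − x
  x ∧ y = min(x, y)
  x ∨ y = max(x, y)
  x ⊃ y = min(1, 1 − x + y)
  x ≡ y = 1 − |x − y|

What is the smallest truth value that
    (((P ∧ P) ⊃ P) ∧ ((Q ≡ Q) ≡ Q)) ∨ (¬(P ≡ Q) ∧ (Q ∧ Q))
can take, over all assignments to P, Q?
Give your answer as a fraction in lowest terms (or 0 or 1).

0

Take P = 0, Q = 0:
P ∧ P = 0 ∧ 0 = 0
(P ∧ P) ⊃ P = 0 ⊃ 0 = 1
Q ≡ Q = 0 ≡ 0 = 1
(Q ≡ Q) ≡ Q = 1 ≡ 0 = 0
((P ∧ P) ⊃ P) ∧ ((Q ≡ Q) ≡ Q) = 1 ∧ 0 = 0
P ≡ Q = 0 ≡ 0 = 1
¬(P ≡ Q) = ¬1 = 0
Q ∧ Q = 0 ∧ 0 = 0
¬(P ≡ Q) ∧ (Q ∧ Q) = 0 ∧ 0 = 0
(((P ∧ P) ⊃ P) ∧ ((Q ≡ Q) ≡ Q)) ∨ (¬(P ≡ Q) ∧ (Q ∧ Q)) = 0 ∨ 0 = 0
No assignment yields a value below 0, so this is the minimum.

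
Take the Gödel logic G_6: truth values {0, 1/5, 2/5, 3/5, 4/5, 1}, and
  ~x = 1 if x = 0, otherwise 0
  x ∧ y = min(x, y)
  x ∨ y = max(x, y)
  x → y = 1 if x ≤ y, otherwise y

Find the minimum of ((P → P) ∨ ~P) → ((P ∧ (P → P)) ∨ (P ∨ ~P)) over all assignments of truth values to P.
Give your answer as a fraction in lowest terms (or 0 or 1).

1/5

Take P = 1/5:
P → P = 1/5 → 1/5 = 1
~P = ~1/5 = 0
(P → P) ∨ ~P = 1 ∨ 0 = 1
P → P = 1/5 → 1/5 = 1
P ∧ (P → P) = 1/5 ∧ 1 = 1/5
~P = ~1/5 = 0
P ∨ ~P = 1/5 ∨ 0 = 1/5
(P ∧ (P → P)) ∨ (P ∨ ~P) = 1/5 ∨ 1/5 = 1/5
((P → P) ∨ ~P) → ((P ∧ (P → P)) ∨ (P ∨ ~P)) = 1 → 1/5 = 1/5
No assignment yields a value below 1/5, so this is the minimum.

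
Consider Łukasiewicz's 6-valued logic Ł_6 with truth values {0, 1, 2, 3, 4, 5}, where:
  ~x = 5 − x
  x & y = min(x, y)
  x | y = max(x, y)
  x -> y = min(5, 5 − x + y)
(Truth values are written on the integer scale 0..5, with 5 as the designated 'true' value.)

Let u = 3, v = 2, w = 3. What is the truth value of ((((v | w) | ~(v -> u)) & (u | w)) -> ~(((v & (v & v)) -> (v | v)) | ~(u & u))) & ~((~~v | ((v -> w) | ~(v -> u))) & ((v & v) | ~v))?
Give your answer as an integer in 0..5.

v | w = 2 | 3 = 3
v -> u = 2 -> 3 = 5
~(v -> u) = ~5 = 0
(v | w) | ~(v -> u) = 3 | 0 = 3
u | w = 3 | 3 = 3
((v | w) | ~(v -> u)) & (u | w) = 3 & 3 = 3
v & v = 2 & 2 = 2
v & (v & v) = 2 & 2 = 2
v | v = 2 | 2 = 2
(v & (v & v)) -> (v | v) = 2 -> 2 = 5
u & u = 3 & 3 = 3
~(u & u) = ~3 = 2
((v & (v & v)) -> (v | v)) | ~(u & u) = 5 | 2 = 5
~(((v & (v & v)) -> (v | v)) | ~(u & u)) = ~5 = 0
(((v | w) | ~(v -> u)) & (u | w)) -> ~(((v & (v & v)) -> (v | v)) | ~(u & u)) = 3 -> 0 = 2
~v = ~2 = 3
~~v = ~3 = 2
v -> w = 2 -> 3 = 5
v -> u = 2 -> 3 = 5
~(v -> u) = ~5 = 0
(v -> w) | ~(v -> u) = 5 | 0 = 5
~~v | ((v -> w) | ~(v -> u)) = 2 | 5 = 5
v & v = 2 & 2 = 2
~v = ~2 = 3
(v & v) | ~v = 2 | 3 = 3
(~~v | ((v -> w) | ~(v -> u))) & ((v & v) | ~v) = 5 & 3 = 3
~((~~v | ((v -> w) | ~(v -> u))) & ((v & v) | ~v)) = ~3 = 2
((((v | w) | ~(v -> u)) & (u | w)) -> ~(((v & (v & v)) -> (v | v)) | ~(u & u))) & ~((~~v | ((v -> w) | ~(v -> u))) & ((v & v) | ~v)) = 2 & 2 = 2

2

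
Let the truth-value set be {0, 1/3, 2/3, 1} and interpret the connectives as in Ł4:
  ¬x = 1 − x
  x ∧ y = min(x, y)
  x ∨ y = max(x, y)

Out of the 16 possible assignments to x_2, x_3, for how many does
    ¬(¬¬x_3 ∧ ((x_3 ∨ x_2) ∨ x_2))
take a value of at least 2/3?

8

x_2 = 0, x_3 = 0 ↦ 1  ≥
x_2 = 0, x_3 = 1/3 ↦ 2/3  ≥
x_2 = 0, x_3 = 2/3 ↦ 1/3  <
x_2 = 0, x_3 = 1 ↦ 0  <
x_2 = 1/3, x_3 = 0 ↦ 1  ≥
x_2 = 1/3, x_3 = 1/3 ↦ 2/3  ≥
x_2 = 1/3, x_3 = 2/3 ↦ 1/3  <
x_2 = 1/3, x_3 = 1 ↦ 0  <
x_2 = 2/3, x_3 = 0 ↦ 1  ≥
x_2 = 2/3, x_3 = 1/3 ↦ 2/3  ≥
x_2 = 2/3, x_3 = 2/3 ↦ 1/3  <
x_2 = 2/3, x_3 = 1 ↦ 0  <
x_2 = 1, x_3 = 0 ↦ 1  ≥
x_2 = 1, x_3 = 1/3 ↦ 2/3  ≥
x_2 = 1, x_3 = 2/3 ↦ 1/3  <
x_2 = 1, x_3 = 1 ↦ 0  <
So 8 of the 16 assignments meet the threshold.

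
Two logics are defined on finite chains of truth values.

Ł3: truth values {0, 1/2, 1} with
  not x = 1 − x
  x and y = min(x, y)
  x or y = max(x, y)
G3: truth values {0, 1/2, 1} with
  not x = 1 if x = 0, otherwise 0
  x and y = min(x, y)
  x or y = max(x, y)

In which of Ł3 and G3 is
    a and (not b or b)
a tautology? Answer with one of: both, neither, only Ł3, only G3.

In Ł3: at a = 0, b = 0 the value is 0 — not a tautology.
In G3: at a = 0, b = 0 the value is 0 — not a tautology.

neither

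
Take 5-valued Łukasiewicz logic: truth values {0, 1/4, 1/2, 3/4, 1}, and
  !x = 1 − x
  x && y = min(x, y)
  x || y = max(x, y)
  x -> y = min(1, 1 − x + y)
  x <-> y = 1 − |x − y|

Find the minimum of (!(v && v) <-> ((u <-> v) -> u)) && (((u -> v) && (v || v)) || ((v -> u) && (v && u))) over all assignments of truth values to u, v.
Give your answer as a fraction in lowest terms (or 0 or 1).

0

Take u = 0, v = 0:
v && v = 0 && 0 = 0
!(v && v) = !0 = 1
u <-> v = 0 <-> 0 = 1
(u <-> v) -> u = 1 -> 0 = 0
!(v && v) <-> ((u <-> v) -> u) = 1 <-> 0 = 0
u -> v = 0 -> 0 = 1
v || v = 0 || 0 = 0
(u -> v) && (v || v) = 1 && 0 = 0
v -> u = 0 -> 0 = 1
v && u = 0 && 0 = 0
(v -> u) && (v && u) = 1 && 0 = 0
((u -> v) && (v || v)) || ((v -> u) && (v && u)) = 0 || 0 = 0
(!(v && v) <-> ((u <-> v) -> u)) && (((u -> v) && (v || v)) || ((v -> u) && (v && u))) = 0 && 0 = 0
No assignment yields a value below 0, so this is the minimum.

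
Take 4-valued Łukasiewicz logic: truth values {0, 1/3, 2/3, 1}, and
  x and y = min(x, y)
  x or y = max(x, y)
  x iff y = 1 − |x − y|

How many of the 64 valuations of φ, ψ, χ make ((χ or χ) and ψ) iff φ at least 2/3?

value 1: 16 assignments (counts)
value 2/3: 24 assignments (counts)
value 1/3: 16 assignments
value 0: 8 assignments
So 40 of the 64 assignments meet the threshold.

40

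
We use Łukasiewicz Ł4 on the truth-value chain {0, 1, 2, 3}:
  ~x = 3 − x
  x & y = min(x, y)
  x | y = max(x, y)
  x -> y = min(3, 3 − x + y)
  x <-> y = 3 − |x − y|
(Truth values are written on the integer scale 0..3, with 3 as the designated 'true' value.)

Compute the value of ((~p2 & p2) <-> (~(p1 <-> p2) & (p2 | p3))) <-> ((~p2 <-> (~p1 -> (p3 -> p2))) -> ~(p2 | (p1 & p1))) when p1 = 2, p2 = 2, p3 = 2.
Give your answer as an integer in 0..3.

~p2 = ~2 = 1
~p2 & p2 = 1 & 2 = 1
p1 <-> p2 = 2 <-> 2 = 3
~(p1 <-> p2) = ~3 = 0
p2 | p3 = 2 | 2 = 2
~(p1 <-> p2) & (p2 | p3) = 0 & 2 = 0
(~p2 & p2) <-> (~(p1 <-> p2) & (p2 | p3)) = 1 <-> 0 = 2
~p2 = ~2 = 1
~p1 = ~2 = 1
p3 -> p2 = 2 -> 2 = 3
~p1 -> (p3 -> p2) = 1 -> 3 = 3
~p2 <-> (~p1 -> (p3 -> p2)) = 1 <-> 3 = 1
p1 & p1 = 2 & 2 = 2
p2 | (p1 & p1) = 2 | 2 = 2
~(p2 | (p1 & p1)) = ~2 = 1
(~p2 <-> (~p1 -> (p3 -> p2))) -> ~(p2 | (p1 & p1)) = 1 -> 1 = 3
((~p2 & p2) <-> (~(p1 <-> p2) & (p2 | p3))) <-> ((~p2 <-> (~p1 -> (p3 -> p2))) -> ~(p2 | (p1 & p1))) = 2 <-> 3 = 2

2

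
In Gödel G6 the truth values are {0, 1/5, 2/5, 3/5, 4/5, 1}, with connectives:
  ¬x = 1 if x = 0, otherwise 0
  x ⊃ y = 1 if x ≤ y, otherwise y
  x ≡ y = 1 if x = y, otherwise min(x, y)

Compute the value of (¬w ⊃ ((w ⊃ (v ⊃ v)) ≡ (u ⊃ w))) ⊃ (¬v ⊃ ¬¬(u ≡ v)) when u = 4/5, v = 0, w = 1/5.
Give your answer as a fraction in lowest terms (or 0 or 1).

0

¬w = ¬1/5 = 0
v ⊃ v = 0 ⊃ 0 = 1
w ⊃ (v ⊃ v) = 1/5 ⊃ 1 = 1
u ⊃ w = 4/5 ⊃ 1/5 = 1/5
(w ⊃ (v ⊃ v)) ≡ (u ⊃ w) = 1 ≡ 1/5 = 1/5
¬w ⊃ ((w ⊃ (v ⊃ v)) ≡ (u ⊃ w)) = 0 ⊃ 1/5 = 1
¬v = ¬0 = 1
u ≡ v = 4/5 ≡ 0 = 0
¬(u ≡ v) = ¬0 = 1
¬¬(u ≡ v) = ¬1 = 0
¬v ⊃ ¬¬(u ≡ v) = 1 ⊃ 0 = 0
(¬w ⊃ ((w ⊃ (v ⊃ v)) ≡ (u ⊃ w))) ⊃ (¬v ⊃ ¬¬(u ≡ v)) = 1 ⊃ 0 = 0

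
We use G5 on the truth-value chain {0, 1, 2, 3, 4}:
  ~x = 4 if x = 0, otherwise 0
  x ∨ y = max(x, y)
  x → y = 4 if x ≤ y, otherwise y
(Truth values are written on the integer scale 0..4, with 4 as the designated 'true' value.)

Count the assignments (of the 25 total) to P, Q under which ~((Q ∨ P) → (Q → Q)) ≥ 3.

0

value 0: 25 assignments
So 0 of the 25 assignments meet the threshold.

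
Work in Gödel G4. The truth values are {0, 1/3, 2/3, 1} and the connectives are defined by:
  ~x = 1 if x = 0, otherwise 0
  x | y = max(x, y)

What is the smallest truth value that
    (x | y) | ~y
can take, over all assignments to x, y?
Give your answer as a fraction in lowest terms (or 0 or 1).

1/3

Take x = 0, y = 1/3:
x | y = 0 | 1/3 = 1/3
~y = ~1/3 = 0
(x | y) | ~y = 1/3 | 0 = 1/3
No assignment yields a value below 1/3, so this is the minimum.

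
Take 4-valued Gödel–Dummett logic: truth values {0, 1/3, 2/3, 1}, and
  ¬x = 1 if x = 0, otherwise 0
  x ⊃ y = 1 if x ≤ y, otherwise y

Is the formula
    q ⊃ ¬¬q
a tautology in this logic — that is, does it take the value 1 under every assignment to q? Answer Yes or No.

Yes

q = 0 ↦ 1
q = 1/3 ↦ 1
q = 2/3 ↦ 1
q = 1 ↦ 1
Every assignment gives a value ≥ 1.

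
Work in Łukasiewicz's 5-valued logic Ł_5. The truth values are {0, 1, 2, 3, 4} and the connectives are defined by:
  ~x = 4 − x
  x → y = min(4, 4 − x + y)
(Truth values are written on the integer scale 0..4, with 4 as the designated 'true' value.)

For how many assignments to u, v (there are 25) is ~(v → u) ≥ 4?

1

value 4: 1 assignment (counts)
value 3: 2 assignments
value 2: 3 assignments
value 1: 4 assignments
value 0: 15 assignments
So 1 of the 25 assignments meets the threshold.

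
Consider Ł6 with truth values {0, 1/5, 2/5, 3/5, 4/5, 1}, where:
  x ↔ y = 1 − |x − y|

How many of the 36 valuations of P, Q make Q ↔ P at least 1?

6

value 1: 6 assignments (counts)
value 4/5: 10 assignments
value 3/5: 8 assignments
value 2/5: 6 assignments
value 1/5: 4 assignments
value 0: 2 assignments
So 6 of the 36 assignments meet the threshold.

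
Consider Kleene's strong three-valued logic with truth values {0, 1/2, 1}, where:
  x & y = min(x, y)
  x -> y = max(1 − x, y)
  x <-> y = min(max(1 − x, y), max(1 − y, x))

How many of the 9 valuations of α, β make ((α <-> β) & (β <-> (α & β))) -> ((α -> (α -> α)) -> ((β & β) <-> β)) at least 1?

6

α = 0, β = 0 ↦ 1  ≥
α = 0, β = 1/2 ↦ 1/2  <
α = 0, β = 1 ↦ 1  ≥
α = 1/2, β = 0 ↦ 1  ≥
α = 1/2, β = 1/2 ↦ 1/2  <
α = 1/2, β = 1 ↦ 1  ≥
α = 1, β = 0 ↦ 1  ≥
α = 1, β = 1/2 ↦ 1/2  <
α = 1, β = 1 ↦ 1  ≥
So 6 of the 9 assignments meet the threshold.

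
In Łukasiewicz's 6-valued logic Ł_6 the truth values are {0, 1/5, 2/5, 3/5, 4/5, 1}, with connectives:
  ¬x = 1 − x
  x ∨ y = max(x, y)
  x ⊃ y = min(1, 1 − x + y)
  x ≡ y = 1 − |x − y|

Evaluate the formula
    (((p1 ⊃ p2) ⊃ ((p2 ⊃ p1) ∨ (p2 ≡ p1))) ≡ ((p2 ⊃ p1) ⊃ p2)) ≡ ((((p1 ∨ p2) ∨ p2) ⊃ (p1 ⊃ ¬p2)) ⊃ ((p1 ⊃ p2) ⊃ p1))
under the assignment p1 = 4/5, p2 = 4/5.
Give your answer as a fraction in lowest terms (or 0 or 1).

4/5

p1 ⊃ p2 = 4/5 ⊃ 4/5 = 1
p2 ⊃ p1 = 4/5 ⊃ 4/5 = 1
p2 ≡ p1 = 4/5 ≡ 4/5 = 1
(p2 ⊃ p1) ∨ (p2 ≡ p1) = 1 ∨ 1 = 1
(p1 ⊃ p2) ⊃ ((p2 ⊃ p1) ∨ (p2 ≡ p1)) = 1 ⊃ 1 = 1
p2 ⊃ p1 = 4/5 ⊃ 4/5 = 1
(p2 ⊃ p1) ⊃ p2 = 1 ⊃ 4/5 = 4/5
((p1 ⊃ p2) ⊃ ((p2 ⊃ p1) ∨ (p2 ≡ p1))) ≡ ((p2 ⊃ p1) ⊃ p2) = 1 ≡ 4/5 = 4/5
p1 ∨ p2 = 4/5 ∨ 4/5 = 4/5
(p1 ∨ p2) ∨ p2 = 4/5 ∨ 4/5 = 4/5
¬p2 = ¬4/5 = 1/5
p1 ⊃ ¬p2 = 4/5 ⊃ 1/5 = 2/5
((p1 ∨ p2) ∨ p2) ⊃ (p1 ⊃ ¬p2) = 4/5 ⊃ 2/5 = 3/5
p1 ⊃ p2 = 4/5 ⊃ 4/5 = 1
(p1 ⊃ p2) ⊃ p1 = 1 ⊃ 4/5 = 4/5
(((p1 ∨ p2) ∨ p2) ⊃ (p1 ⊃ ¬p2)) ⊃ ((p1 ⊃ p2) ⊃ p1) = 3/5 ⊃ 4/5 = 1
(((p1 ⊃ p2) ⊃ ((p2 ⊃ p1) ∨ (p2 ≡ p1))) ≡ ((p2 ⊃ p1) ⊃ p2)) ≡ ((((p1 ∨ p2) ∨ p2) ⊃ (p1 ⊃ ¬p2)) ⊃ ((p1 ⊃ p2) ⊃ p1)) = 4/5 ≡ 1 = 4/5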